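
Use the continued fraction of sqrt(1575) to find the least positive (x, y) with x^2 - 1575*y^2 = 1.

First expand sqrt(1575) as a continued fraction. With x_i = (sqrt(1575) + m_i)/d_i and (m_0, d_0) = (0, 1): a_0 = floor(sqrt(1575)) = 39, since 39^2 = 1521 <= 1575 < 1600 = 40^2.
Iterate m_{i+1} = d_i*a_i - m_i, d_{i+1} = (1575 - m_{i+1}^2)/d_i, a_{i+1} = floor((a_0 + m_{i+1})/d_{i+1}):
  m_1 = 1*39 - 0 = 39, d_1 = (1575 - 39^2)/1 = 54/1 = 54, a_1 = floor((39 + 39)/54) = 1.
  m_2 = 54*1 - 39 = 15, d_2 = (1575 - 15^2)/54 = 1350/54 = 25, a_2 = floor((39 + 15)/25) = 2.
  m_3 = 25*2 - 15 = 35, d_3 = (1575 - 35^2)/25 = 350/25 = 14, a_3 = floor((39 + 35)/14) = 5.
  m_4 = 14*5 - 35 = 35, d_4 = (1575 - 35^2)/14 = 350/14 = 25, a_4 = floor((39 + 35)/25) = 2.
  m_5 = 25*2 - 35 = 15, d_5 = (1575 - 15^2)/25 = 1350/25 = 54, a_5 = floor((39 + 15)/54) = 1.
  m_6 = 54*1 - 15 = 39, d_6 = (1575 - 39^2)/54 = 54/54 = 1, a_6 = floor((39 + 39)/1) = 78.
  m_7 = 1*78 - 39 = 39, d_7 = (1575 - 39^2)/1 = 54/1 = 54: (m_7, d_7) = (m_1, d_1) = (39, 54), so from here the quotients repeat a_1, ..., a_6; the period length is 6.
So sqrt(1575) = [39; (1, 2, 5, 2, 1, 78)] with period length k = 6.
k is even, so the fundamental solution of x^2 - 1575y^2 = 1 is (p_{k-1}, q_{k-1}) = (p_5, q_5); compute convergents through index 5.
Convergents (p_i = a_i*p_{i-1} + p_{i-2}, q_i = a_i*q_{i-1} + q_{i-2} with p_{-2}=0, p_{-1}=1, q_{-2}=1, q_{-1}=0):
  i=0: a_0=39, p_0 = 39*1 + 0 = 39, q_0 = 39*0 + 1 = 1.
  i=1: a_1=1, p_1 = 1*39 + 1 = 40, q_1 = 1*1 + 0 = 1.
  i=2: a_2=2, p_2 = 2*40 + 39 = 119, q_2 = 2*1 + 1 = 3.
  i=3: a_3=5, p_3 = 5*119 + 40 = 635, q_3 = 5*3 + 1 = 16.
  i=4: a_4=2, p_4 = 2*635 + 119 = 1389, q_4 = 2*16 + 3 = 35.
  i=5: a_5=1, p_5 = 1*1389 + 635 = 2024, q_5 = 1*35 + 16 = 51.
Check: 2024^2 - 1575*51^2 = 4096576 - 4096575 = 1, so (x, y) = (2024, 51) solves the equation, and by the theorem it is the least positive solution.

(x, y) = (2024, 51)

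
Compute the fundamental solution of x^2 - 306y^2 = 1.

First expand sqrt(306) as a continued fraction. With x_i = (sqrt(306) + m_i)/d_i and (m_0, d_0) = (0, 1): a_0 = floor(sqrt(306)) = 17, since 17^2 = 289 <= 306 < 324 = 18^2.
Iterate m_{i+1} = d_i*a_i - m_i, d_{i+1} = (306 - m_{i+1}^2)/d_i, a_{i+1} = floor((a_0 + m_{i+1})/d_{i+1}):
  m_1 = 1*17 - 0 = 17, d_1 = (306 - 17^2)/1 = 17/1 = 17, a_1 = floor((17 + 17)/17) = 2.
  m_2 = 17*2 - 17 = 17, d_2 = (306 - 17^2)/17 = 17/17 = 1, a_2 = floor((17 + 17)/1) = 34.
  m_3 = 1*34 - 17 = 17, d_3 = (306 - 17^2)/1 = 17/1 = 17: (m_3, d_3) = (m_1, d_1) = (17, 17), so from here the quotients repeat a_1, a_2; the period length is 2.
So sqrt(306) = [17; (2, 34)] with period length k = 2.
k is even, so the fundamental solution of x^2 - 306y^2 = 1 is (p_{k-1}, q_{k-1}) = (p_1, q_1); compute convergents through index 1.
Convergents (p_i = a_i*p_{i-1} + p_{i-2}, q_i = a_i*q_{i-1} + q_{i-2} with p_{-2}=0, p_{-1}=1, q_{-2}=1, q_{-1}=0):
  i=0: a_0=17, p_0 = 17*1 + 0 = 17, q_0 = 17*0 + 1 = 1.
  i=1: a_1=2, p_1 = 2*17 + 1 = 35, q_1 = 2*1 + 0 = 2.
Check: 35^2 - 306*2^2 = 1225 - 1224 = 1, so (x, y) = (35, 2) solves the equation, and by the theorem it is the least positive solution.

(x, y) = (35, 2)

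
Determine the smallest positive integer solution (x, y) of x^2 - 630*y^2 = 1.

First expand sqrt(630) as a continued fraction. With x_i = (sqrt(630) + m_i)/d_i and (m_0, d_0) = (0, 1): a_0 = floor(sqrt(630)) = 25, since 25^2 = 625 <= 630 < 676 = 26^2.
Iterate m_{i+1} = d_i*a_i - m_i, d_{i+1} = (630 - m_{i+1}^2)/d_i, a_{i+1} = floor((a_0 + m_{i+1})/d_{i+1}):
  m_1 = 1*25 - 0 = 25, d_1 = (630 - 25^2)/1 = 5/1 = 5, a_1 = floor((25 + 25)/5) = 10.
  m_2 = 5*10 - 25 = 25, d_2 = (630 - 25^2)/5 = 5/5 = 1, a_2 = floor((25 + 25)/1) = 50.
  m_3 = 1*50 - 25 = 25, d_3 = (630 - 25^2)/1 = 5/1 = 5: (m_3, d_3) = (m_1, d_1) = (25, 5), so from here the quotients repeat a_1, a_2; the period length is 2.
So sqrt(630) = [25; (10, 50)] with period length k = 2.
k is even, so the fundamental solution of x^2 - 630y^2 = 1 is (p_{k-1}, q_{k-1}) = (p_1, q_1); compute convergents through index 1.
Convergents (p_i = a_i*p_{i-1} + p_{i-2}, q_i = a_i*q_{i-1} + q_{i-2} with p_{-2}=0, p_{-1}=1, q_{-2}=1, q_{-1}=0):
  i=0: a_0=25, p_0 = 25*1 + 0 = 25, q_0 = 25*0 + 1 = 1.
  i=1: a_1=10, p_1 = 10*25 + 1 = 251, q_1 = 10*1 + 0 = 10.
Check: 251^2 - 630*10^2 = 63001 - 63000 = 1, so (x, y) = (251, 10) solves the equation, and by the theorem it is the least positive solution.

(x, y) = (251, 10)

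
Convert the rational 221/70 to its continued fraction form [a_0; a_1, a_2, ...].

[3; 6, 2, 1, 3]

Run the Euclidean algorithm on 221 and 70; the successive quotients are the partial quotients a_0, a_1, ... (each step inverts the fractional part left over by the previous one):
  221 = 3*70 + 11, so a_0 = 3.
  70 = 6*11 + 4, so a_1 = 6.
  11 = 2*4 + 3, so a_2 = 2.
  4 = 1*3 + 1, so a_3 = 1.
  3 = 3*1 + 0, so a_4 = 3.
The remainder reaches 0 after 5 divisions, so the expansion has 5 partial quotients, read off in order.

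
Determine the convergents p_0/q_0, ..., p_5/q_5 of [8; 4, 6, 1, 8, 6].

8/1, 33/4, 206/25, 239/29, 2118/257, 12947/1571

Using the convergent recurrence p_i = a_i*p_{i-1} + p_{i-2}, q_i = a_i*q_{i-1} + q_{i-2} with p_{-2}=0, p_{-1}=1, q_{-2}=1, q_{-1}=0:
  i=0: a_0=8, p_0 = 8*1 + 0 = 8, q_0 = 8*0 + 1 = 1.
  i=1: a_1=4, p_1 = 4*8 + 1 = 33, q_1 = 4*1 + 0 = 4.
  i=2: a_2=6, p_2 = 6*33 + 8 = 206, q_2 = 6*4 + 1 = 25.
  i=3: a_3=1, p_3 = 1*206 + 33 = 239, q_3 = 1*25 + 4 = 29.
  i=4: a_4=8, p_4 = 8*239 + 206 = 2118, q_4 = 8*29 + 25 = 257.
  i=5: a_5=6, p_5 = 6*2118 + 239 = 12947, q_5 = 6*257 + 29 = 1571.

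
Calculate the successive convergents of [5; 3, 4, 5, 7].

Using the convergent recurrence p_i = a_i*p_{i-1} + p_{i-2}, q_i = a_i*q_{i-1} + q_{i-2} with p_{-2}=0, p_{-1}=1, q_{-2}=1, q_{-1}=0:
  i=0: a_0=5, p_0 = 5*1 + 0 = 5, q_0 = 5*0 + 1 = 1.
  i=1: a_1=3, p_1 = 3*5 + 1 = 16, q_1 = 3*1 + 0 = 3.
  i=2: a_2=4, p_2 = 4*16 + 5 = 69, q_2 = 4*3 + 1 = 13.
  i=3: a_3=5, p_3 = 5*69 + 16 = 361, q_3 = 5*13 + 3 = 68.
  i=4: a_4=7, p_4 = 7*361 + 69 = 2596, q_4 = 7*68 + 13 = 489.

5/1, 16/3, 69/13, 361/68, 2596/489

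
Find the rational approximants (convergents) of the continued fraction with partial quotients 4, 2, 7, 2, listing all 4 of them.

4/1, 9/2, 67/15, 143/32

Using the convergent recurrence p_i = a_i*p_{i-1} + p_{i-2}, q_i = a_i*q_{i-1} + q_{i-2} with p_{-2}=0, p_{-1}=1, q_{-2}=1, q_{-1}=0:
  i=0: a_0=4, p_0 = 4*1 + 0 = 4, q_0 = 4*0 + 1 = 1.
  i=1: a_1=2, p_1 = 2*4 + 1 = 9, q_1 = 2*1 + 0 = 2.
  i=2: a_2=7, p_2 = 7*9 + 4 = 67, q_2 = 7*2 + 1 = 15.
  i=3: a_3=2, p_3 = 2*67 + 9 = 143, q_3 = 2*15 + 2 = 32.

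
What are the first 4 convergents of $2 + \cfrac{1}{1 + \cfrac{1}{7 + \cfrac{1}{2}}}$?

Using the convergent recurrence p_i = a_i*p_{i-1} + p_{i-2}, q_i = a_i*q_{i-1} + q_{i-2} with p_{-2}=0, p_{-1}=1, q_{-2}=1, q_{-1}=0:
  i=0: a_0=2, p_0 = 2*1 + 0 = 2, q_0 = 2*0 + 1 = 1.
  i=1: a_1=1, p_1 = 1*2 + 1 = 3, q_1 = 1*1 + 0 = 1.
  i=2: a_2=7, p_2 = 7*3 + 2 = 23, q_2 = 7*1 + 1 = 8.
  i=3: a_3=2, p_3 = 2*23 + 3 = 49, q_3 = 2*8 + 1 = 17.

2/1, 3/1, 23/8, 49/17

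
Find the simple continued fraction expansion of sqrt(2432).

[49; (3, 5, 1, 4, 1, 23, 1, 4, 1, 5, 3, 98)]

Write x_i = (sqrt(2432) + m_i)/d_i with (m_0, d_0) = (0, 1). a_0 = floor(sqrt(2432)) = 49, since 49^2 = 2401 <= 2432 < 2500 = 50^2.
Iterate m_{i+1} = d_i*a_i - m_i, d_{i+1} = (2432 - m_{i+1}^2)/d_i, a_{i+1} = floor((a_0 + m_{i+1})/d_{i+1}):
  m_1 = 1*49 - 0 = 49, d_1 = (2432 - 49^2)/1 = 31/1 = 31, a_1 = floor((49 + 49)/31) = 3.
  m_2 = 31*3 - 49 = 44, d_2 = (2432 - 44^2)/31 = 496/31 = 16, a_2 = floor((49 + 44)/16) = 5.
  m_3 = 16*5 - 44 = 36, d_3 = (2432 - 36^2)/16 = 1136/16 = 71, a_3 = floor((49 + 36)/71) = 1.
  m_4 = 71*1 - 36 = 35, d_4 = (2432 - 35^2)/71 = 1207/71 = 17, a_4 = floor((49 + 35)/17) = 4.
  m_5 = 17*4 - 35 = 33, d_5 = (2432 - 33^2)/17 = 1343/17 = 79, a_5 = floor((49 + 33)/79) = 1.
  m_6 = 79*1 - 33 = 46, d_6 = (2432 - 46^2)/79 = 316/79 = 4, a_6 = floor((49 + 46)/4) = 23.
  m_7 = 4*23 - 46 = 46, d_7 = (2432 - 46^2)/4 = 316/4 = 79, a_7 = floor((49 + 46)/79) = 1.
  m_8 = 79*1 - 46 = 33, d_8 = (2432 - 33^2)/79 = 1343/79 = 17, a_8 = floor((49 + 33)/17) = 4.
  m_9 = 17*4 - 33 = 35, d_9 = (2432 - 35^2)/17 = 1207/17 = 71, a_9 = floor((49 + 35)/71) = 1.
  m_10 = 71*1 - 35 = 36, d_10 = (2432 - 36^2)/71 = 1136/71 = 16, a_10 = floor((49 + 36)/16) = 5.
  m_11 = 16*5 - 36 = 44, d_11 = (2432 - 44^2)/16 = 496/16 = 31, a_11 = floor((49 + 44)/31) = 3.
  m_12 = 31*3 - 44 = 49, d_12 = (2432 - 49^2)/31 = 31/31 = 1, a_12 = floor((49 + 49)/1) = 98.
  m_13 = 1*98 - 49 = 49, d_13 = (2432 - 49^2)/1 = 31/1 = 31: (m_13, d_13) = (m_1, d_1) = (49, 31), so from here the quotients repeat a_1, ..., a_12; the period length is 12.
Hence the expansion of sqrt(2432) is a_0 = 49 followed by the repeating block 3, 5, 1, 4, 1, 23, 1, 4, 1, 5, 3, 98 (period 12).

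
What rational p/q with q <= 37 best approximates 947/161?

100/17

Expand x = 947/161 as a continued fraction with the Euclidean algorithm:
  947 = 5*161 + 142, so a_0 = 5.
  161 = 1*142 + 19, so a_1 = 1.
  142 = 7*19 + 9, so a_2 = 7.
  19 = 2*9 + 1, so a_3 = 2.
  9 = 9*1 + 0, so a_4 = 9.
so x = [5; 1, 7, 2, 9].
Convergents (p_i = a_i*p_{i-1} + p_{i-2}, q_i = a_i*q_{i-1} + q_{i-2} with p_{-2}=0, p_{-1}=1, q_{-2}=1, q_{-1}=0), until the denominator exceeds 37:
  i=0: a_0=5, p_0 = 5*1 + 0 = 5, q_0 = 5*0 + 1 = 1.
  i=1: a_1=1, p_1 = 1*5 + 1 = 6, q_1 = 1*1 + 0 = 1.
  i=2: a_2=7, p_2 = 7*6 + 5 = 47, q_2 = 7*1 + 1 = 8.
  i=3: a_3=2, p_3 = 2*47 + 6 = 100, q_3 = 2*8 + 1 = 17.
  i=4: a_4=9, p_4 = 9*100 + 47 = 947, q_4 = 9*17 + 8 = 161.
q_4 = 161 > 37, so the last convergent with denominator <= 37 is p_3/q_3 = 100/17.
The closest fraction with denominator <= 37 is either p_3/q_3 or the intermediate fraction (k*p_3 + p_2)/(k*q_3 + q_2) with the largest k >= 1 whose denominator stays <= 37; these approach x as k grows, and every other convergent or intermediate fraction in range is farther away.
Largest k: floor((37 - q_2)/q_3) = floor((37 - 8)/17) = 1.
That gives (1*100 + 47)/(1*17 + 8) = 147/25.
Compare the errors: |x - 100/17| = |947*17 - 100*161|/(161*17) = 1/2737, and |x - 147/25| = |947*25 - 147*161|/(161*25) = 8/4025.
Cross-multiplying, 1*4025 = 4025 < 21896 = 8*2737, so 1/2737 is smaller: the convergent 100/17 is closer to x than 147/25.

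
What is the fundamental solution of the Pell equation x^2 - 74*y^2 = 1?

(x, y) = (3699, 430)

First expand sqrt(74) as a continued fraction. With x_i = (sqrt(74) + m_i)/d_i and (m_0, d_0) = (0, 1): a_0 = floor(sqrt(74)) = 8, since 8^2 = 64 <= 74 < 81 = 9^2.
Iterate m_{i+1} = d_i*a_i - m_i, d_{i+1} = (74 - m_{i+1}^2)/d_i, a_{i+1} = floor((a_0 + m_{i+1})/d_{i+1}):
  m_1 = 1*8 - 0 = 8, d_1 = (74 - 8^2)/1 = 10/1 = 10, a_1 = floor((8 + 8)/10) = 1.
  m_2 = 10*1 - 8 = 2, d_2 = (74 - 2^2)/10 = 70/10 = 7, a_2 = floor((8 + 2)/7) = 1.
  m_3 = 7*1 - 2 = 5, d_3 = (74 - 5^2)/7 = 49/7 = 7, a_3 = floor((8 + 5)/7) = 1.
  m_4 = 7*1 - 5 = 2, d_4 = (74 - 2^2)/7 = 70/7 = 10, a_4 = floor((8 + 2)/10) = 1.
  m_5 = 10*1 - 2 = 8, d_5 = (74 - 8^2)/10 = 10/10 = 1, a_5 = floor((8 + 8)/1) = 16.
  m_6 = 1*16 - 8 = 8, d_6 = (74 - 8^2)/1 = 10/1 = 10: (m_6, d_6) = (m_1, d_1) = (8, 10), so from here the quotients repeat a_1, ..., a_5; the period length is 5.
So sqrt(74) = [8; (1, 1, 1, 1, 16)] with period length k = 5.
k is odd, so (p_{k-1}, q_{k-1}) only solves x^2 - 74y^2 = -1 and the fundamental solution of x^2 - 74y^2 = 1 is (p_{2k-1}, q_{2k-1}) = (p_9, q_9); compute convergents through index 9, running through the period twice.
Convergents (p_i = a_i*p_{i-1} + p_{i-2}, q_i = a_i*q_{i-1} + q_{i-2} with p_{-2}=0, p_{-1}=1, q_{-2}=1, q_{-1}=0):
  i=0: a_0=8, p_0 = 8*1 + 0 = 8, q_0 = 8*0 + 1 = 1.
  i=1: a_1=1, p_1 = 1*8 + 1 = 9, q_1 = 1*1 + 0 = 1.
  i=2: a_2=1, p_2 = 1*9 + 8 = 17, q_2 = 1*1 + 1 = 2.
  i=3: a_3=1, p_3 = 1*17 + 9 = 26, q_3 = 1*2 + 1 = 3.
  i=4: a_4=1, p_4 = 1*26 + 17 = 43, q_4 = 1*3 + 2 = 5.
  i=5: a_5=16, p_5 = 16*43 + 26 = 714, q_5 = 16*5 + 3 = 83.
  i=6: a_6=1, p_6 = 1*714 + 43 = 757, q_6 = 1*83 + 5 = 88.
  i=7: a_7=1, p_7 = 1*757 + 714 = 1471, q_7 = 1*88 + 83 = 171.
  i=8: a_8=1, p_8 = 1*1471 + 757 = 2228, q_8 = 1*171 + 88 = 259.
  i=9: a_9=1, p_9 = 1*2228 + 1471 = 3699, q_9 = 1*259 + 171 = 430.
Indeed p_4^2 - 74*q_4^2 = 1849 - 1850 = -1, not +1.
Check: 3699^2 - 74*430^2 = 13682601 - 13682600 = 1, so (x, y) = (3699, 430) solves the equation, and by the theorem it is the least positive solution.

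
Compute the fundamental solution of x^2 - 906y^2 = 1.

(x, y) = (301, 10)

First expand sqrt(906) as a continued fraction. With x_i = (sqrt(906) + m_i)/d_i and (m_0, d_0) = (0, 1): a_0 = floor(sqrt(906)) = 30, since 30^2 = 900 <= 906 < 961 = 31^2.
Iterate m_{i+1} = d_i*a_i - m_i, d_{i+1} = (906 - m_{i+1}^2)/d_i, a_{i+1} = floor((a_0 + m_{i+1})/d_{i+1}):
  m_1 = 1*30 - 0 = 30, d_1 = (906 - 30^2)/1 = 6/1 = 6, a_1 = floor((30 + 30)/6) = 10.
  m_2 = 6*10 - 30 = 30, d_2 = (906 - 30^2)/6 = 6/6 = 1, a_2 = floor((30 + 30)/1) = 60.
  m_3 = 1*60 - 30 = 30, d_3 = (906 - 30^2)/1 = 6/1 = 6: (m_3, d_3) = (m_1, d_1) = (30, 6), so from here the quotients repeat a_1, a_2; the period length is 2.
So sqrt(906) = [30; (10, 60)] with period length k = 2.
k is even, so the fundamental solution of x^2 - 906y^2 = 1 is (p_{k-1}, q_{k-1}) = (p_1, q_1); compute convergents through index 1.
Convergents (p_i = a_i*p_{i-1} + p_{i-2}, q_i = a_i*q_{i-1} + q_{i-2} with p_{-2}=0, p_{-1}=1, q_{-2}=1, q_{-1}=0):
  i=0: a_0=30, p_0 = 30*1 + 0 = 30, q_0 = 30*0 + 1 = 1.
  i=1: a_1=10, p_1 = 10*30 + 1 = 301, q_1 = 10*1 + 0 = 10.
Check: 301^2 - 906*10^2 = 90601 - 90600 = 1, so (x, y) = (301, 10) solves the equation, and by the theorem it is the least positive solution.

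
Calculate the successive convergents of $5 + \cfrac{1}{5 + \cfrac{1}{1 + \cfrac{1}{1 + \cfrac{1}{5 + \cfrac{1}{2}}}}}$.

5/1, 26/5, 31/6, 57/11, 316/61, 689/133

Using the convergent recurrence p_i = a_i*p_{i-1} + p_{i-2}, q_i = a_i*q_{i-1} + q_{i-2} with p_{-2}=0, p_{-1}=1, q_{-2}=1, q_{-1}=0:
  i=0: a_0=5, p_0 = 5*1 + 0 = 5, q_0 = 5*0 + 1 = 1.
  i=1: a_1=5, p_1 = 5*5 + 1 = 26, q_1 = 5*1 + 0 = 5.
  i=2: a_2=1, p_2 = 1*26 + 5 = 31, q_2 = 1*5 + 1 = 6.
  i=3: a_3=1, p_3 = 1*31 + 26 = 57, q_3 = 1*6 + 5 = 11.
  i=4: a_4=5, p_4 = 5*57 + 31 = 316, q_4 = 5*11 + 6 = 61.
  i=5: a_5=2, p_5 = 2*316 + 57 = 689, q_5 = 2*61 + 11 = 133.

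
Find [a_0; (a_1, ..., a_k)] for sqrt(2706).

[52; (52, 104)]

Write x_i = (sqrt(2706) + m_i)/d_i with (m_0, d_0) = (0, 1). a_0 = floor(sqrt(2706)) = 52, since 52^2 = 2704 <= 2706 < 2809 = 53^2.
Iterate m_{i+1} = d_i*a_i - m_i, d_{i+1} = (2706 - m_{i+1}^2)/d_i, a_{i+1} = floor((a_0 + m_{i+1})/d_{i+1}):
  m_1 = 1*52 - 0 = 52, d_1 = (2706 - 52^2)/1 = 2/1 = 2, a_1 = floor((52 + 52)/2) = 52.
  m_2 = 2*52 - 52 = 52, d_2 = (2706 - 52^2)/2 = 2/2 = 1, a_2 = floor((52 + 52)/1) = 104.
  m_3 = 1*104 - 52 = 52, d_3 = (2706 - 52^2)/1 = 2/1 = 2: (m_3, d_3) = (m_1, d_1) = (52, 2), so from here the quotients repeat a_1, a_2; the period length is 2.
Hence the expansion of sqrt(2706) is a_0 = 52 followed by the repeating block 52, 104 (period 2).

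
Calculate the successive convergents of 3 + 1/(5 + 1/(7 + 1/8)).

Using the convergent recurrence p_i = a_i*p_{i-1} + p_{i-2}, q_i = a_i*q_{i-1} + q_{i-2} with p_{-2}=0, p_{-1}=1, q_{-2}=1, q_{-1}=0:
  i=0: a_0=3, p_0 = 3*1 + 0 = 3, q_0 = 3*0 + 1 = 1.
  i=1: a_1=5, p_1 = 5*3 + 1 = 16, q_1 = 5*1 + 0 = 5.
  i=2: a_2=7, p_2 = 7*16 + 3 = 115, q_2 = 7*5 + 1 = 36.
  i=3: a_3=8, p_3 = 8*115 + 16 = 936, q_3 = 8*36 + 5 = 293.

3/1, 16/5, 115/36, 936/293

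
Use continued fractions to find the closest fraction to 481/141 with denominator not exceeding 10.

Expand x = 481/141 as a continued fraction with the Euclidean algorithm:
  481 = 3*141 + 58, so a_0 = 3.
  141 = 2*58 + 25, so a_1 = 2.
  58 = 2*25 + 8, so a_2 = 2.
  25 = 3*8 + 1, so a_3 = 3.
  8 = 8*1 + 0, so a_4 = 8.
so x = [3; 2, 2, 3, 8].
Convergents (p_i = a_i*p_{i-1} + p_{i-2}, q_i = a_i*q_{i-1} + q_{i-2} with p_{-2}=0, p_{-1}=1, q_{-2}=1, q_{-1}=0), until the denominator exceeds 10:
  i=0: a_0=3, p_0 = 3*1 + 0 = 3, q_0 = 3*0 + 1 = 1.
  i=1: a_1=2, p_1 = 2*3 + 1 = 7, q_1 = 2*1 + 0 = 2.
  i=2: a_2=2, p_2 = 2*7 + 3 = 17, q_2 = 2*2 + 1 = 5.
  i=3: a_3=3, p_3 = 3*17 + 7 = 58, q_3 = 3*5 + 2 = 17.
q_3 = 17 > 10, so the last convergent with denominator <= 10 is p_2/q_2 = 17/5.
The closest fraction with denominator <= 10 is either p_2/q_2 or the intermediate fraction (k*p_2 + p_1)/(k*q_2 + q_1) with the largest k >= 1 whose denominator stays <= 10; these approach x as k grows, and every other convergent or intermediate fraction in range is farther away.
Largest k: floor((10 - q_1)/q_2) = floor((10 - 2)/5) = 1.
That gives (1*17 + 7)/(1*5 + 2) = 24/7.
Compare the errors: |x - 17/5| = |481*5 - 17*141|/(141*5) = 8/705, and |x - 24/7| = |481*7 - 24*141|/(141*7) = 17/987.
Cross-multiplying, 8*987 = 7896 < 11985 = 17*705, so 8/705 is smaller: the convergent 17/5 is closer to x than 24/7.

17/5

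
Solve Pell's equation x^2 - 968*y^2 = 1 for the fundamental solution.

First expand sqrt(968) as a continued fraction. With x_i = (sqrt(968) + m_i)/d_i and (m_0, d_0) = (0, 1): a_0 = floor(sqrt(968)) = 31, since 31^2 = 961 <= 968 < 1024 = 32^2.
Iterate m_{i+1} = d_i*a_i - m_i, d_{i+1} = (968 - m_{i+1}^2)/d_i, a_{i+1} = floor((a_0 + m_{i+1})/d_{i+1}):
  m_1 = 1*31 - 0 = 31, d_1 = (968 - 31^2)/1 = 7/1 = 7, a_1 = floor((31 + 31)/7) = 8.
  m_2 = 7*8 - 31 = 25, d_2 = (968 - 25^2)/7 = 343/7 = 49, a_2 = floor((31 + 25)/49) = 1.
  m_3 = 49*1 - 25 = 24, d_3 = (968 - 24^2)/49 = 392/49 = 8, a_3 = floor((31 + 24)/8) = 6.
  m_4 = 8*6 - 24 = 24, d_4 = (968 - 24^2)/8 = 392/8 = 49, a_4 = floor((31 + 24)/49) = 1.
  m_5 = 49*1 - 24 = 25, d_5 = (968 - 25^2)/49 = 343/49 = 7, a_5 = floor((31 + 25)/7) = 8.
  m_6 = 7*8 - 25 = 31, d_6 = (968 - 31^2)/7 = 7/7 = 1, a_6 = floor((31 + 31)/1) = 62.
  m_7 = 1*62 - 31 = 31, d_7 = (968 - 31^2)/1 = 7/1 = 7: (m_7, d_7) = (m_1, d_1) = (31, 7), so from here the quotients repeat a_1, ..., a_6; the period length is 6.
So sqrt(968) = [31; (8, 1, 6, 1, 8, 62)] with period length k = 6.
k is even, so the fundamental solution of x^2 - 968y^2 = 1 is (p_{k-1}, q_{k-1}) = (p_5, q_5); compute convergents through index 5.
Convergents (p_i = a_i*p_{i-1} + p_{i-2}, q_i = a_i*q_{i-1} + q_{i-2} with p_{-2}=0, p_{-1}=1, q_{-2}=1, q_{-1}=0):
  i=0: a_0=31, p_0 = 31*1 + 0 = 31, q_0 = 31*0 + 1 = 1.
  i=1: a_1=8, p_1 = 8*31 + 1 = 249, q_1 = 8*1 + 0 = 8.
  i=2: a_2=1, p_2 = 1*249 + 31 = 280, q_2 = 1*8 + 1 = 9.
  i=3: a_3=6, p_3 = 6*280 + 249 = 1929, q_3 = 6*9 + 8 = 62.
  i=4: a_4=1, p_4 = 1*1929 + 280 = 2209, q_4 = 1*62 + 9 = 71.
  i=5: a_5=8, p_5 = 8*2209 + 1929 = 19601, q_5 = 8*71 + 62 = 630.
Check: 19601^2 - 968*630^2 = 384199201 - 384199200 = 1, so (x, y) = (19601, 630) solves the equation, and by the theorem it is the least positive solution.

(x, y) = (19601, 630)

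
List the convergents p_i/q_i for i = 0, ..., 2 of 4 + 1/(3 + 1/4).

Using the convergent recurrence p_i = a_i*p_{i-1} + p_{i-2}, q_i = a_i*q_{i-1} + q_{i-2} with p_{-2}=0, p_{-1}=1, q_{-2}=1, q_{-1}=0:
  i=0: a_0=4, p_0 = 4*1 + 0 = 4, q_0 = 4*0 + 1 = 1.
  i=1: a_1=3, p_1 = 3*4 + 1 = 13, q_1 = 3*1 + 0 = 3.
  i=2: a_2=4, p_2 = 4*13 + 4 = 56, q_2 = 4*3 + 1 = 13.

4/1, 13/3, 56/13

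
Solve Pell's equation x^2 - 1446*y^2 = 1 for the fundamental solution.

First expand sqrt(1446) as a continued fraction. With x_i = (sqrt(1446) + m_i)/d_i and (m_0, d_0) = (0, 1): a_0 = floor(sqrt(1446)) = 38, since 38^2 = 1444 <= 1446 < 1521 = 39^2.
Iterate m_{i+1} = d_i*a_i - m_i, d_{i+1} = (1446 - m_{i+1}^2)/d_i, a_{i+1} = floor((a_0 + m_{i+1})/d_{i+1}):
  m_1 = 1*38 - 0 = 38, d_1 = (1446 - 38^2)/1 = 2/1 = 2, a_1 = floor((38 + 38)/2) = 38.
  m_2 = 2*38 - 38 = 38, d_2 = (1446 - 38^2)/2 = 2/2 = 1, a_2 = floor((38 + 38)/1) = 76.
  m_3 = 1*76 - 38 = 38, d_3 = (1446 - 38^2)/1 = 2/1 = 2: (m_3, d_3) = (m_1, d_1) = (38, 2), so from here the quotients repeat a_1, a_2; the period length is 2.
So sqrt(1446) = [38; (38, 76)] with period length k = 2.
k is even, so the fundamental solution of x^2 - 1446y^2 = 1 is (p_{k-1}, q_{k-1}) = (p_1, q_1); compute convergents through index 1.
Convergents (p_i = a_i*p_{i-1} + p_{i-2}, q_i = a_i*q_{i-1} + q_{i-2} with p_{-2}=0, p_{-1}=1, q_{-2}=1, q_{-1}=0):
  i=0: a_0=38, p_0 = 38*1 + 0 = 38, q_0 = 38*0 + 1 = 1.
  i=1: a_1=38, p_1 = 38*38 + 1 = 1445, q_1 = 38*1 + 0 = 38.
Check: 1445^2 - 1446*38^2 = 2088025 - 2088024 = 1, so (x, y) = (1445, 38) solves the equation, and by the theorem it is the least positive solution.

(x, y) = (1445, 38)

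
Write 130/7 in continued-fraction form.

[18; 1, 1, 3]

Run the Euclidean algorithm on 130 and 7; the successive quotients are the partial quotients a_0, a_1, ... (each step inverts the fractional part left over by the previous one):
  130 = 18*7 + 4, so a_0 = 18.
  7 = 1*4 + 3, so a_1 = 1.
  4 = 1*3 + 1, so a_2 = 1.
  3 = 3*1 + 0, so a_3 = 3.
The remainder reaches 0 after 4 divisions, so the expansion has 4 partial quotients, read off in order.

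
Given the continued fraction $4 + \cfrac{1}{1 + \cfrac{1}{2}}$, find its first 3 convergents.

Using the convergent recurrence p_i = a_i*p_{i-1} + p_{i-2}, q_i = a_i*q_{i-1} + q_{i-2} with p_{-2}=0, p_{-1}=1, q_{-2}=1, q_{-1}=0:
  i=0: a_0=4, p_0 = 4*1 + 0 = 4, q_0 = 4*0 + 1 = 1.
  i=1: a_1=1, p_1 = 1*4 + 1 = 5, q_1 = 1*1 + 0 = 1.
  i=2: a_2=2, p_2 = 2*5 + 4 = 14, q_2 = 2*1 + 1 = 3.

4/1, 5/1, 14/3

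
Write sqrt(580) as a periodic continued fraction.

[24; (12, 48)]

Write x_i = (sqrt(580) + m_i)/d_i with (m_0, d_0) = (0, 1). a_0 = floor(sqrt(580)) = 24, since 24^2 = 576 <= 580 < 625 = 25^2.
Iterate m_{i+1} = d_i*a_i - m_i, d_{i+1} = (580 - m_{i+1}^2)/d_i, a_{i+1} = floor((a_0 + m_{i+1})/d_{i+1}):
  m_1 = 1*24 - 0 = 24, d_1 = (580 - 24^2)/1 = 4/1 = 4, a_1 = floor((24 + 24)/4) = 12.
  m_2 = 4*12 - 24 = 24, d_2 = (580 - 24^2)/4 = 4/4 = 1, a_2 = floor((24 + 24)/1) = 48.
  m_3 = 1*48 - 24 = 24, d_3 = (580 - 24^2)/1 = 4/1 = 4: (m_3, d_3) = (m_1, d_1) = (24, 4), so from here the quotients repeat a_1, a_2; the period length is 2.
Hence the expansion of sqrt(580) is a_0 = 24 followed by the repeating block 12, 48 (period 2).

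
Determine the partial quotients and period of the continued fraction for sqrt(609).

[24; (1, 2, 9, 1, 1, 6, 1, 1, 9, 2, 1, 48)]

Write x_i = (sqrt(609) + m_i)/d_i with (m_0, d_0) = (0, 1). a_0 = floor(sqrt(609)) = 24, since 24^2 = 576 <= 609 < 625 = 25^2.
Iterate m_{i+1} = d_i*a_i - m_i, d_{i+1} = (609 - m_{i+1}^2)/d_i, a_{i+1} = floor((a_0 + m_{i+1})/d_{i+1}):
  m_1 = 1*24 - 0 = 24, d_1 = (609 - 24^2)/1 = 33/1 = 33, a_1 = floor((24 + 24)/33) = 1.
  m_2 = 33*1 - 24 = 9, d_2 = (609 - 9^2)/33 = 528/33 = 16, a_2 = floor((24 + 9)/16) = 2.
  m_3 = 16*2 - 9 = 23, d_3 = (609 - 23^2)/16 = 80/16 = 5, a_3 = floor((24 + 23)/5) = 9.
  m_4 = 5*9 - 23 = 22, d_4 = (609 - 22^2)/5 = 125/5 = 25, a_4 = floor((24 + 22)/25) = 1.
  m_5 = 25*1 - 22 = 3, d_5 = (609 - 3^2)/25 = 600/25 = 24, a_5 = floor((24 + 3)/24) = 1.
  m_6 = 24*1 - 3 = 21, d_6 = (609 - 21^2)/24 = 168/24 = 7, a_6 = floor((24 + 21)/7) = 6.
  m_7 = 7*6 - 21 = 21, d_7 = (609 - 21^2)/7 = 168/7 = 24, a_7 = floor((24 + 21)/24) = 1.
  m_8 = 24*1 - 21 = 3, d_8 = (609 - 3^2)/24 = 600/24 = 25, a_8 = floor((24 + 3)/25) = 1.
  m_9 = 25*1 - 3 = 22, d_9 = (609 - 22^2)/25 = 125/25 = 5, a_9 = floor((24 + 22)/5) = 9.
  m_10 = 5*9 - 22 = 23, d_10 = (609 - 23^2)/5 = 80/5 = 16, a_10 = floor((24 + 23)/16) = 2.
  m_11 = 16*2 - 23 = 9, d_11 = (609 - 9^2)/16 = 528/16 = 33, a_11 = floor((24 + 9)/33) = 1.
  m_12 = 33*1 - 9 = 24, d_12 = (609 - 24^2)/33 = 33/33 = 1, a_12 = floor((24 + 24)/1) = 48.
  m_13 = 1*48 - 24 = 24, d_13 = (609 - 24^2)/1 = 33/1 = 33: (m_13, d_13) = (m_1, d_1) = (24, 33), so from here the quotients repeat a_1, ..., a_12; the period length is 12.
Hence the expansion of sqrt(609) is a_0 = 24 followed by the repeating block 1, 2, 9, 1, 1, 6, 1, 1, 9, 2, 1, 48 (period 12).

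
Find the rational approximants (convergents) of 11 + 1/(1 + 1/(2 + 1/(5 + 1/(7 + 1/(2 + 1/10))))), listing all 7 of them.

Using the convergent recurrence p_i = a_i*p_{i-1} + p_{i-2}, q_i = a_i*q_{i-1} + q_{i-2} with p_{-2}=0, p_{-1}=1, q_{-2}=1, q_{-1}=0:
  i=0: a_0=11, p_0 = 11*1 + 0 = 11, q_0 = 11*0 + 1 = 1.
  i=1: a_1=1, p_1 = 1*11 + 1 = 12, q_1 = 1*1 + 0 = 1.
  i=2: a_2=2, p_2 = 2*12 + 11 = 35, q_2 = 2*1 + 1 = 3.
  i=3: a_3=5, p_3 = 5*35 + 12 = 187, q_3 = 5*3 + 1 = 16.
  i=4: a_4=7, p_4 = 7*187 + 35 = 1344, q_4 = 7*16 + 3 = 115.
  i=5: a_5=2, p_5 = 2*1344 + 187 = 2875, q_5 = 2*115 + 16 = 246.
  i=6: a_6=10, p_6 = 10*2875 + 1344 = 30094, q_6 = 10*246 + 115 = 2575.

11/1, 12/1, 35/3, 187/16, 1344/115, 2875/246, 30094/2575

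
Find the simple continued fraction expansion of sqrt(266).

[16; (3, 4, 3, 32)]

Write x_i = (sqrt(266) + m_i)/d_i with (m_0, d_0) = (0, 1). a_0 = floor(sqrt(266)) = 16, since 16^2 = 256 <= 266 < 289 = 17^2.
Iterate m_{i+1} = d_i*a_i - m_i, d_{i+1} = (266 - m_{i+1}^2)/d_i, a_{i+1} = floor((a_0 + m_{i+1})/d_{i+1}):
  m_1 = 1*16 - 0 = 16, d_1 = (266 - 16^2)/1 = 10/1 = 10, a_1 = floor((16 + 16)/10) = 3.
  m_2 = 10*3 - 16 = 14, d_2 = (266 - 14^2)/10 = 70/10 = 7, a_2 = floor((16 + 14)/7) = 4.
  m_3 = 7*4 - 14 = 14, d_3 = (266 - 14^2)/7 = 70/7 = 10, a_3 = floor((16 + 14)/10) = 3.
  m_4 = 10*3 - 14 = 16, d_4 = (266 - 16^2)/10 = 10/10 = 1, a_4 = floor((16 + 16)/1) = 32.
  m_5 = 1*32 - 16 = 16, d_5 = (266 - 16^2)/1 = 10/1 = 10: (m_5, d_5) = (m_1, d_1) = (16, 10), so from here the quotients repeat a_1, ..., a_4; the period length is 4.
Hence the expansion of sqrt(266) is a_0 = 16 followed by the repeating block 3, 4, 3, 32 (period 4).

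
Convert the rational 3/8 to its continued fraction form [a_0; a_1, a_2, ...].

Run the Euclidean algorithm on 3 and 8; the successive quotients are the partial quotients a_0, a_1, ... (each step inverts the fractional part left over by the previous one):
  3 = 0*8 + 3, so a_0 = 0.
  8 = 2*3 + 2, so a_1 = 2.
  3 = 1*2 + 1, so a_2 = 1.
  2 = 2*1 + 0, so a_3 = 2.
The remainder reaches 0 after 4 divisions, so the expansion has 4 partial quotients, read off in order.

[0; 2, 1, 2]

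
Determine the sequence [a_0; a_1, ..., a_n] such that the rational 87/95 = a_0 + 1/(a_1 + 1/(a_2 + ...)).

[0; 1, 10, 1, 7]

Run the Euclidean algorithm on 87 and 95; the successive quotients are the partial quotients a_0, a_1, ... (each step inverts the fractional part left over by the previous one):
  87 = 0*95 + 87, so a_0 = 0.
  95 = 1*87 + 8, so a_1 = 1.
  87 = 10*8 + 7, so a_2 = 10.
  8 = 1*7 + 1, so a_3 = 1.
  7 = 7*1 + 0, so a_4 = 7.
The remainder reaches 0 after 5 divisions, so the expansion has 5 partial quotients, read off in order.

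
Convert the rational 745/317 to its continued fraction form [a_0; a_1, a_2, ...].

Run the Euclidean algorithm on 745 and 317; the successive quotients are the partial quotients a_0, a_1, ... (each step inverts the fractional part left over by the previous one):
  745 = 2*317 + 111, so a_0 = 2.
  317 = 2*111 + 95, so a_1 = 2.
  111 = 1*95 + 16, so a_2 = 1.
  95 = 5*16 + 15, so a_3 = 5.
  16 = 1*15 + 1, so a_4 = 1.
  15 = 15*1 + 0, so a_5 = 15.
The remainder reaches 0 after 6 divisions, so the expansion has 6 partial quotients, read off in order.

[2; 2, 1, 5, 1, 15]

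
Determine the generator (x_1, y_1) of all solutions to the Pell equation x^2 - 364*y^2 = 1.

First expand sqrt(364) as a continued fraction. With x_i = (sqrt(364) + m_i)/d_i and (m_0, d_0) = (0, 1): a_0 = floor(sqrt(364)) = 19, since 19^2 = 361 <= 364 < 400 = 20^2.
Iterate m_{i+1} = d_i*a_i - m_i, d_{i+1} = (364 - m_{i+1}^2)/d_i, a_{i+1} = floor((a_0 + m_{i+1})/d_{i+1}):
  m_1 = 1*19 - 0 = 19, d_1 = (364 - 19^2)/1 = 3/1 = 3, a_1 = floor((19 + 19)/3) = 12.
  m_2 = 3*12 - 19 = 17, d_2 = (364 - 17^2)/3 = 75/3 = 25, a_2 = floor((19 + 17)/25) = 1.
  m_3 = 25*1 - 17 = 8, d_3 = (364 - 8^2)/25 = 300/25 = 12, a_3 = floor((19 + 8)/12) = 2.
  m_4 = 12*2 - 8 = 16, d_4 = (364 - 16^2)/12 = 108/12 = 9, a_4 = floor((19 + 16)/9) = 3.
  m_5 = 9*3 - 16 = 11, d_5 = (364 - 11^2)/9 = 243/9 = 27, a_5 = floor((19 + 11)/27) = 1.
  m_6 = 27*1 - 11 = 16, d_6 = (364 - 16^2)/27 = 108/27 = 4, a_6 = floor((19 + 16)/4) = 8.
  m_7 = 4*8 - 16 = 16, d_7 = (364 - 16^2)/4 = 108/4 = 27, a_7 = floor((19 + 16)/27) = 1.
  m_8 = 27*1 - 16 = 11, d_8 = (364 - 11^2)/27 = 243/27 = 9, a_8 = floor((19 + 11)/9) = 3.
  m_9 = 9*3 - 11 = 16, d_9 = (364 - 16^2)/9 = 108/9 = 12, a_9 = floor((19 + 16)/12) = 2.
  m_10 = 12*2 - 16 = 8, d_10 = (364 - 8^2)/12 = 300/12 = 25, a_10 = floor((19 + 8)/25) = 1.
  m_11 = 25*1 - 8 = 17, d_11 = (364 - 17^2)/25 = 75/25 = 3, a_11 = floor((19 + 17)/3) = 12.
  m_12 = 3*12 - 17 = 19, d_12 = (364 - 19^2)/3 = 3/3 = 1, a_12 = floor((19 + 19)/1) = 38.
  m_13 = 1*38 - 19 = 19, d_13 = (364 - 19^2)/1 = 3/1 = 3: (m_13, d_13) = (m_1, d_1) = (19, 3), so from here the quotients repeat a_1, ..., a_12; the period length is 12.
So sqrt(364) = [19; (12, 1, 2, 3, 1, 8, 1, 3, 2, 1, 12, 38)] with period length k = 12.
k is even, so the fundamental solution of x^2 - 364y^2 = 1 is (p_{k-1}, q_{k-1}) = (p_11, q_11); compute convergents through index 11.
Convergents (p_i = a_i*p_{i-1} + p_{i-2}, q_i = a_i*q_{i-1} + q_{i-2} with p_{-2}=0, p_{-1}=1, q_{-2}=1, q_{-1}=0):
  i=0: a_0=19, p_0 = 19*1 + 0 = 19, q_0 = 19*0 + 1 = 1.
  i=1: a_1=12, p_1 = 12*19 + 1 = 229, q_1 = 12*1 + 0 = 12.
  i=2: a_2=1, p_2 = 1*229 + 19 = 248, q_2 = 1*12 + 1 = 13.
  i=3: a_3=2, p_3 = 2*248 + 229 = 725, q_3 = 2*13 + 12 = 38.
  i=4: a_4=3, p_4 = 3*725 + 248 = 2423, q_4 = 3*38 + 13 = 127.
  i=5: a_5=1, p_5 = 1*2423 + 725 = 3148, q_5 = 1*127 + 38 = 165.
  i=6: a_6=8, p_6 = 8*3148 + 2423 = 27607, q_6 = 8*165 + 127 = 1447.
  i=7: a_7=1, p_7 = 1*27607 + 3148 = 30755, q_7 = 1*1447 + 165 = 1612.
  i=8: a_8=3, p_8 = 3*30755 + 27607 = 119872, q_8 = 3*1612 + 1447 = 6283.
  i=9: a_9=2, p_9 = 2*119872 + 30755 = 270499, q_9 = 2*6283 + 1612 = 14178.
  i=10: a_10=1, p_10 = 1*270499 + 119872 = 390371, q_10 = 1*14178 + 6283 = 20461.
  i=11: a_11=12, p_11 = 12*390371 + 270499 = 4954951, q_11 = 12*20461 + 14178 = 259710.
Check: 4954951^2 - 364*259710^2 = 24551539412401 - 24551539412400 = 1, so (x, y) = (4954951, 259710) solves the equation, and by the theorem it is the least positive solution.

(x, y) = (4954951, 259710)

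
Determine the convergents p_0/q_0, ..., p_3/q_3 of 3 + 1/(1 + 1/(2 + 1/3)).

3/1, 4/1, 11/3, 37/10

Using the convergent recurrence p_i = a_i*p_{i-1} + p_{i-2}, q_i = a_i*q_{i-1} + q_{i-2} with p_{-2}=0, p_{-1}=1, q_{-2}=1, q_{-1}=0:
  i=0: a_0=3, p_0 = 3*1 + 0 = 3, q_0 = 3*0 + 1 = 1.
  i=1: a_1=1, p_1 = 1*3 + 1 = 4, q_1 = 1*1 + 0 = 1.
  i=2: a_2=2, p_2 = 2*4 + 3 = 11, q_2 = 2*1 + 1 = 3.
  i=3: a_3=3, p_3 = 3*11 + 4 = 37, q_3 = 3*3 + 1 = 10.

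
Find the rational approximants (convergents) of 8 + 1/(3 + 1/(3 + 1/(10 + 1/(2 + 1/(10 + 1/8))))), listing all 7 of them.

Using the convergent recurrence p_i = a_i*p_{i-1} + p_{i-2}, q_i = a_i*q_{i-1} + q_{i-2} with p_{-2}=0, p_{-1}=1, q_{-2}=1, q_{-1}=0:
  i=0: a_0=8, p_0 = 8*1 + 0 = 8, q_0 = 8*0 + 1 = 1.
  i=1: a_1=3, p_1 = 3*8 + 1 = 25, q_1 = 3*1 + 0 = 3.
  i=2: a_2=3, p_2 = 3*25 + 8 = 83, q_2 = 3*3 + 1 = 10.
  i=3: a_3=10, p_3 = 10*83 + 25 = 855, q_3 = 10*10 + 3 = 103.
  i=4: a_4=2, p_4 = 2*855 + 83 = 1793, q_4 = 2*103 + 10 = 216.
  i=5: a_5=10, p_5 = 10*1793 + 855 = 18785, q_5 = 10*216 + 103 = 2263.
  i=6: a_6=8, p_6 = 8*18785 + 1793 = 152073, q_6 = 8*2263 + 216 = 18320.

8/1, 25/3, 83/10, 855/103, 1793/216, 18785/2263, 152073/18320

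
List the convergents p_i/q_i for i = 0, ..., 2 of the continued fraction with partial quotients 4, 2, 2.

Using the convergent recurrence p_i = a_i*p_{i-1} + p_{i-2}, q_i = a_i*q_{i-1} + q_{i-2} with p_{-2}=0, p_{-1}=1, q_{-2}=1, q_{-1}=0:
  i=0: a_0=4, p_0 = 4*1 + 0 = 4, q_0 = 4*0 + 1 = 1.
  i=1: a_1=2, p_1 = 2*4 + 1 = 9, q_1 = 2*1 + 0 = 2.
  i=2: a_2=2, p_2 = 2*9 + 4 = 22, q_2 = 2*2 + 1 = 5.

4/1, 9/2, 22/5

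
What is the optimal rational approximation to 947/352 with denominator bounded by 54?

Expand x = 947/352 as a continued fraction with the Euclidean algorithm:
  947 = 2*352 + 243, so a_0 = 2.
  352 = 1*243 + 109, so a_1 = 1.
  243 = 2*109 + 25, so a_2 = 2.
  109 = 4*25 + 9, so a_3 = 4.
  25 = 2*9 + 7, so a_4 = 2.
  9 = 1*7 + 2, so a_5 = 1.
  7 = 3*2 + 1, so a_6 = 3.
  2 = 2*1 + 0, so a_7 = 2.
so x = [2; 1, 2, 4, 2, 1, 3, 2].
Convergents (p_i = a_i*p_{i-1} + p_{i-2}, q_i = a_i*q_{i-1} + q_{i-2} with p_{-2}=0, p_{-1}=1, q_{-2}=1, q_{-1}=0), until the denominator exceeds 54:
  i=0: a_0=2, p_0 = 2*1 + 0 = 2, q_0 = 2*0 + 1 = 1.
  i=1: a_1=1, p_1 = 1*2 + 1 = 3, q_1 = 1*1 + 0 = 1.
  i=2: a_2=2, p_2 = 2*3 + 2 = 8, q_2 = 2*1 + 1 = 3.
  i=3: a_3=4, p_3 = 4*8 + 3 = 35, q_3 = 4*3 + 1 = 13.
  i=4: a_4=2, p_4 = 2*35 + 8 = 78, q_4 = 2*13 + 3 = 29.
  i=5: a_5=1, p_5 = 1*78 + 35 = 113, q_5 = 1*29 + 13 = 42.
  i=6: a_6=3, p_6 = 3*113 + 78 = 417, q_6 = 3*42 + 29 = 155.
q_6 = 155 > 54, so the last convergent with denominator <= 54 is p_5/q_5 = 113/42.
The closest fraction with denominator <= 54 is either p_5/q_5 or the intermediate fraction (k*p_5 + p_4)/(k*q_5 + q_4) with the largest k >= 1 whose denominator stays <= 54; these approach x as k grows, and every other convergent or intermediate fraction in range is farther away.
Largest k: floor((54 - q_4)/q_5) = floor((54 - 29)/42) = 0.
Since k = 0, no intermediate fraction beyond p_5/q_5 has denominator <= 54, so the convergent 113/42 is the closest (its error is |947*42 - 113*352|/(352*42) = 2/14784).

113/42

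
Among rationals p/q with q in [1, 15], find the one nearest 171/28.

55/9

Expand x = 171/28 as a continued fraction with the Euclidean algorithm:
  171 = 6*28 + 3, so a_0 = 6.
  28 = 9*3 + 1, so a_1 = 9.
  3 = 3*1 + 0, so a_2 = 3.
so x = [6; 9, 3].
Convergents (p_i = a_i*p_{i-1} + p_{i-2}, q_i = a_i*q_{i-1} + q_{i-2} with p_{-2}=0, p_{-1}=1, q_{-2}=1, q_{-1}=0), until the denominator exceeds 15:
  i=0: a_0=6, p_0 = 6*1 + 0 = 6, q_0 = 6*0 + 1 = 1.
  i=1: a_1=9, p_1 = 9*6 + 1 = 55, q_1 = 9*1 + 0 = 9.
  i=2: a_2=3, p_2 = 3*55 + 6 = 171, q_2 = 3*9 + 1 = 28.
q_2 = 28 > 15, so the last convergent with denominator <= 15 is p_1/q_1 = 55/9.
The closest fraction with denominator <= 15 is either p_1/q_1 or the intermediate fraction (k*p_1 + p_0)/(k*q_1 + q_0) with the largest k >= 1 whose denominator stays <= 15; these approach x as k grows, and every other convergent or intermediate fraction in range is farther away.
Largest k: floor((15 - q_0)/q_1) = floor((15 - 1)/9) = 1.
That gives (1*55 + 6)/(1*9 + 1) = 61/10.
Compare the errors: |x - 55/9| = |171*9 - 55*28|/(28*9) = 1/252, and |x - 61/10| = |171*10 - 61*28|/(28*10) = 2/280.
Cross-multiplying, 1*280 = 280 < 504 = 2*252, so 1/252 is smaller: the convergent 55/9 is closer to x than 61/10.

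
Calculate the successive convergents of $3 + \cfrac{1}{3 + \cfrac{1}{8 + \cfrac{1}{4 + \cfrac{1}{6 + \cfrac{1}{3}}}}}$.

3/1, 10/3, 83/25, 342/103, 2135/643, 6747/2032

Using the convergent recurrence p_i = a_i*p_{i-1} + p_{i-2}, q_i = a_i*q_{i-1} + q_{i-2} with p_{-2}=0, p_{-1}=1, q_{-2}=1, q_{-1}=0:
  i=0: a_0=3, p_0 = 3*1 + 0 = 3, q_0 = 3*0 + 1 = 1.
  i=1: a_1=3, p_1 = 3*3 + 1 = 10, q_1 = 3*1 + 0 = 3.
  i=2: a_2=8, p_2 = 8*10 + 3 = 83, q_2 = 8*3 + 1 = 25.
  i=3: a_3=4, p_3 = 4*83 + 10 = 342, q_3 = 4*25 + 3 = 103.
  i=4: a_4=6, p_4 = 6*342 + 83 = 2135, q_4 = 6*103 + 25 = 643.
  i=5: a_5=3, p_5 = 3*2135 + 342 = 6747, q_5 = 3*643 + 103 = 2032.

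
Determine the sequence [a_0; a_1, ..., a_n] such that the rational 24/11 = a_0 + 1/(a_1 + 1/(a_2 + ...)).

Run the Euclidean algorithm on 24 and 11; the successive quotients are the partial quotients a_0, a_1, ... (each step inverts the fractional part left over by the previous one):
  24 = 2*11 + 2, so a_0 = 2.
  11 = 5*2 + 1, so a_1 = 5.
  2 = 2*1 + 0, so a_2 = 2.
The remainder reaches 0 after 3 divisions, so the expansion has 3 partial quotients, read off in order.

[2; 5, 2]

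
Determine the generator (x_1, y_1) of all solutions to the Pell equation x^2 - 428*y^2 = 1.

First expand sqrt(428) as a continued fraction. With x_i = (sqrt(428) + m_i)/d_i and (m_0, d_0) = (0, 1): a_0 = floor(sqrt(428)) = 20, since 20^2 = 400 <= 428 < 441 = 21^2.
Iterate m_{i+1} = d_i*a_i - m_i, d_{i+1} = (428 - m_{i+1}^2)/d_i, a_{i+1} = floor((a_0 + m_{i+1})/d_{i+1}):
  m_1 = 1*20 - 0 = 20, d_1 = (428 - 20^2)/1 = 28/1 = 28, a_1 = floor((20 + 20)/28) = 1.
  m_2 = 28*1 - 20 = 8, d_2 = (428 - 8^2)/28 = 364/28 = 13, a_2 = floor((20 + 8)/13) = 2.
  m_3 = 13*2 - 8 = 18, d_3 = (428 - 18^2)/13 = 104/13 = 8, a_3 = floor((20 + 18)/8) = 4.
  m_4 = 8*4 - 18 = 14, d_4 = (428 - 14^2)/8 = 232/8 = 29, a_4 = floor((20 + 14)/29) = 1.
  m_5 = 29*1 - 14 = 15, d_5 = (428 - 15^2)/29 = 203/29 = 7, a_5 = floor((20 + 15)/7) = 5.
  m_6 = 7*5 - 15 = 20, d_6 = (428 - 20^2)/7 = 28/7 = 4, a_6 = floor((20 + 20)/4) = 10.
  m_7 = 4*10 - 20 = 20, d_7 = (428 - 20^2)/4 = 28/4 = 7, a_7 = floor((20 + 20)/7) = 5.
  m_8 = 7*5 - 20 = 15, d_8 = (428 - 15^2)/7 = 203/7 = 29, a_8 = floor((20 + 15)/29) = 1.
  m_9 = 29*1 - 15 = 14, d_9 = (428 - 14^2)/29 = 232/29 = 8, a_9 = floor((20 + 14)/8) = 4.
  m_10 = 8*4 - 14 = 18, d_10 = (428 - 18^2)/8 = 104/8 = 13, a_10 = floor((20 + 18)/13) = 2.
  m_11 = 13*2 - 18 = 8, d_11 = (428 - 8^2)/13 = 364/13 = 28, a_11 = floor((20 + 8)/28) = 1.
  m_12 = 28*1 - 8 = 20, d_12 = (428 - 20^2)/28 = 28/28 = 1, a_12 = floor((20 + 20)/1) = 40.
  m_13 = 1*40 - 20 = 20, d_13 = (428 - 20^2)/1 = 28/1 = 28: (m_13, d_13) = (m_1, d_1) = (20, 28), so from here the quotients repeat a_1, ..., a_12; the period length is 12.
So sqrt(428) = [20; (1, 2, 4, 1, 5, 10, 5, 1, 4, 2, 1, 40)] with period length k = 12.
k is even, so the fundamental solution of x^2 - 428y^2 = 1 is (p_{k-1}, q_{k-1}) = (p_11, q_11); compute convergents through index 11.
Convergents (p_i = a_i*p_{i-1} + p_{i-2}, q_i = a_i*q_{i-1} + q_{i-2} with p_{-2}=0, p_{-1}=1, q_{-2}=1, q_{-1}=0):
  i=0: a_0=20, p_0 = 20*1 + 0 = 20, q_0 = 20*0 + 1 = 1.
  i=1: a_1=1, p_1 = 1*20 + 1 = 21, q_1 = 1*1 + 0 = 1.
  i=2: a_2=2, p_2 = 2*21 + 20 = 62, q_2 = 2*1 + 1 = 3.
  i=3: a_3=4, p_3 = 4*62 + 21 = 269, q_3 = 4*3 + 1 = 13.
  i=4: a_4=1, p_4 = 1*269 + 62 = 331, q_4 = 1*13 + 3 = 16.
  i=5: a_5=5, p_5 = 5*331 + 269 = 1924, q_5 = 5*16 + 13 = 93.
  i=6: a_6=10, p_6 = 10*1924 + 331 = 19571, q_6 = 10*93 + 16 = 946.
  i=7: a_7=5, p_7 = 5*19571 + 1924 = 99779, q_7 = 5*946 + 93 = 4823.
  i=8: a_8=1, p_8 = 1*99779 + 19571 = 119350, q_8 = 1*4823 + 946 = 5769.
  i=9: a_9=4, p_9 = 4*119350 + 99779 = 577179, q_9 = 4*5769 + 4823 = 27899.
  i=10: a_10=2, p_10 = 2*577179 + 119350 = 1273708, q_10 = 2*27899 + 5769 = 61567.
  i=11: a_11=1, p_11 = 1*1273708 + 577179 = 1850887, q_11 = 1*61567 + 27899 = 89466.
Check: 1850887^2 - 428*89466^2 = 3425782686769 - 3425782686768 = 1, so (x, y) = (1850887, 89466) solves the equation, and by the theorem it is the least positive solution.

(x, y) = (1850887, 89466)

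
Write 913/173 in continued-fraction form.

Run the Euclidean algorithm on 913 and 173; the successive quotients are the partial quotients a_0, a_1, ... (each step inverts the fractional part left over by the previous one):
  913 = 5*173 + 48, so a_0 = 5.
  173 = 3*48 + 29, so a_1 = 3.
  48 = 1*29 + 19, so a_2 = 1.
  29 = 1*19 + 10, so a_3 = 1.
  19 = 1*10 + 9, so a_4 = 1.
  10 = 1*9 + 1, so a_5 = 1.
  9 = 9*1 + 0, so a_6 = 9.
The remainder reaches 0 after 7 divisions, so the expansion has 7 partial quotients, read off in order.

[5; 3, 1, 1, 1, 1, 9]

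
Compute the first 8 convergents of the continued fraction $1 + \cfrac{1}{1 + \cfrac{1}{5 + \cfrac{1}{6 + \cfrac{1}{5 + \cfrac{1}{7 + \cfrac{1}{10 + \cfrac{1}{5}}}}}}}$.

1/1, 2/1, 11/6, 68/37, 351/191, 2525/1374, 25601/13931, 130530/71029

Using the convergent recurrence p_i = a_i*p_{i-1} + p_{i-2}, q_i = a_i*q_{i-1} + q_{i-2} with p_{-2}=0, p_{-1}=1, q_{-2}=1, q_{-1}=0:
  i=0: a_0=1, p_0 = 1*1 + 0 = 1, q_0 = 1*0 + 1 = 1.
  i=1: a_1=1, p_1 = 1*1 + 1 = 2, q_1 = 1*1 + 0 = 1.
  i=2: a_2=5, p_2 = 5*2 + 1 = 11, q_2 = 5*1 + 1 = 6.
  i=3: a_3=6, p_3 = 6*11 + 2 = 68, q_3 = 6*6 + 1 = 37.
  i=4: a_4=5, p_4 = 5*68 + 11 = 351, q_4 = 5*37 + 6 = 191.
  i=5: a_5=7, p_5 = 7*351 + 68 = 2525, q_5 = 7*191 + 37 = 1374.
  i=6: a_6=10, p_6 = 10*2525 + 351 = 25601, q_6 = 10*1374 + 191 = 13931.
  i=7: a_7=5, p_7 = 5*25601 + 2525 = 130530, q_7 = 5*13931 + 1374 = 71029.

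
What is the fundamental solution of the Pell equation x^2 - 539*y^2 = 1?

First expand sqrt(539) as a continued fraction. With x_i = (sqrt(539) + m_i)/d_i and (m_0, d_0) = (0, 1): a_0 = floor(sqrt(539)) = 23, since 23^2 = 529 <= 539 < 576 = 24^2.
Iterate m_{i+1} = d_i*a_i - m_i, d_{i+1} = (539 - m_{i+1}^2)/d_i, a_{i+1} = floor((a_0 + m_{i+1})/d_{i+1}):
  m_1 = 1*23 - 0 = 23, d_1 = (539 - 23^2)/1 = 10/1 = 10, a_1 = floor((23 + 23)/10) = 4.
  m_2 = 10*4 - 23 = 17, d_2 = (539 - 17^2)/10 = 250/10 = 25, a_2 = floor((23 + 17)/25) = 1.
  m_3 = 25*1 - 17 = 8, d_3 = (539 - 8^2)/25 = 475/25 = 19, a_3 = floor((23 + 8)/19) = 1.
  m_4 = 19*1 - 8 = 11, d_4 = (539 - 11^2)/19 = 418/19 = 22, a_4 = floor((23 + 11)/22) = 1.
  m_5 = 22*1 - 11 = 11, d_5 = (539 - 11^2)/22 = 418/22 = 19, a_5 = floor((23 + 11)/19) = 1.
  m_6 = 19*1 - 11 = 8, d_6 = (539 - 8^2)/19 = 475/19 = 25, a_6 = floor((23 + 8)/25) = 1.
  m_7 = 25*1 - 8 = 17, d_7 = (539 - 17^2)/25 = 250/25 = 10, a_7 = floor((23 + 17)/10) = 4.
  m_8 = 10*4 - 17 = 23, d_8 = (539 - 23^2)/10 = 10/10 = 1, a_8 = floor((23 + 23)/1) = 46.
  m_9 = 1*46 - 23 = 23, d_9 = (539 - 23^2)/1 = 10/1 = 10: (m_9, d_9) = (m_1, d_1) = (23, 10), so from here the quotients repeat a_1, ..., a_8; the period length is 8.
So sqrt(539) = [23; (4, 1, 1, 1, 1, 1, 4, 46)] with period length k = 8.
k is even, so the fundamental solution of x^2 - 539y^2 = 1 is (p_{k-1}, q_{k-1}) = (p_7, q_7); compute convergents through index 7.
Convergents (p_i = a_i*p_{i-1} + p_{i-2}, q_i = a_i*q_{i-1} + q_{i-2} with p_{-2}=0, p_{-1}=1, q_{-2}=1, q_{-1}=0):
  i=0: a_0=23, p_0 = 23*1 + 0 = 23, q_0 = 23*0 + 1 = 1.
  i=1: a_1=4, p_1 = 4*23 + 1 = 93, q_1 = 4*1 + 0 = 4.
  i=2: a_2=1, p_2 = 1*93 + 23 = 116, q_2 = 1*4 + 1 = 5.
  i=3: a_3=1, p_3 = 1*116 + 93 = 209, q_3 = 1*5 + 4 = 9.
  i=4: a_4=1, p_4 = 1*209 + 116 = 325, q_4 = 1*9 + 5 = 14.
  i=5: a_5=1, p_5 = 1*325 + 209 = 534, q_5 = 1*14 + 9 = 23.
  i=6: a_6=1, p_6 = 1*534 + 325 = 859, q_6 = 1*23 + 14 = 37.
  i=7: a_7=4, p_7 = 4*859 + 534 = 3970, q_7 = 4*37 + 23 = 171.
Check: 3970^2 - 539*171^2 = 15760900 - 15760899 = 1, so (x, y) = (3970, 171) solves the equation, and by the theorem it is the least positive solution.

(x, y) = (3970, 171)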